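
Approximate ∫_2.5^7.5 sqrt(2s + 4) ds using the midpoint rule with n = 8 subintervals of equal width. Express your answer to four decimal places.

Δs = (7.5 − 2.5)/8 = 0.625.
Midpoints: 2.8125, 3.4375, 4.0625, 4.6875, 5.3125, 5.9375, 6.5625, 7.1875.
f(2.8125) ≈ 3.1024, f(3.4375) ≈ 3.2977, f(4.0625) ≈ 3.4821, f(4.6875) ≈ 3.6572, f(5.3125) ≈ 3.8243, f(5.9375) ≈ 3.9843, f(6.5625) ≈ 4.1382, f(7.1875) ≈ 4.2866.
Sum = Δs · [f(2.8125) + f(3.4375) + f(4.0625) + ...].
Sum ≈ 18.6080.

18.6080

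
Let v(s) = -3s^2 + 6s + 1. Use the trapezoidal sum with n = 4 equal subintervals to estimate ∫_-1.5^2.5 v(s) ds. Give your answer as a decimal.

-5

Δs = (2.5 − (-1.5))/4 = 1.
v(-1.5) = -14.75, v(-0.5) = -2.75, v(0.5) = 3.25, v(1.5) = 3.25, v(2.5) = -2.75.
T_4 = (Δs/2)·[v(s_0) + 2v(s_1) + 2v(s_2) + 2v(s_3) + v(s_4)].
Sum = -5.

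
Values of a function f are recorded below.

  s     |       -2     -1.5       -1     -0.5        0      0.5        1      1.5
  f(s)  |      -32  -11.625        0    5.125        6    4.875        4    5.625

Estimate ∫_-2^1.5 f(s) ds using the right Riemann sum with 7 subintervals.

7

Δs = 0.5.
Sum = 0.5·[(-11.625) + 0 + 5.125 + 6 + 4.875 + 4 + 5.625] = 7.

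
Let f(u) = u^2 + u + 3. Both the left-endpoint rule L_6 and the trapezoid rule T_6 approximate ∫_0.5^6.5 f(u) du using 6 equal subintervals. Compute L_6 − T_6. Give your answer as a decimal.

-24

L_6 = 107.5.
T_6 = 131.5.
L_6 − T_6 = -24.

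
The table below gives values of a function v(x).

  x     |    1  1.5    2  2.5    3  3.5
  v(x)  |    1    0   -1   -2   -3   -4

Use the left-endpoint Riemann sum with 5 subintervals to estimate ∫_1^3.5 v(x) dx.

-2.5

Δx = 0.5.
Sum = 0.5·[1 + 0 + (-1) + (-2) + (-3)] = -2.5.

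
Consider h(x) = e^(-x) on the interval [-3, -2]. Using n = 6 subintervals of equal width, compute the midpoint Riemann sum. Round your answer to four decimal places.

12.6818

Δx = (-2 − (-3))/6 = 1/6.
Midpoints: -35/12, -2.75, -31/12, -29/12, -2.25, -25/12.
h(-35/12) ≈ 18.4796, h(-2.75) ≈ 15.6426, h(-31/12) ≈ 13.2412, h(-29/12) ≈ 11.2084, h(-2.25) ≈ 9.4877, h(-25/12) ≈ 8.0312.
Sum = Δx · [h(-35/12) + h(-2.75) + h(-31/12) + ...].
Sum ≈ 12.6818.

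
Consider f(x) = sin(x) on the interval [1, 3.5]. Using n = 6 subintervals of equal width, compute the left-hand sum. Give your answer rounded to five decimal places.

Δx = (3.5 − 1)/6 = 5/12.
Left endpoints: 1, 17/12, 11/6, 2.25, 8/3, 37/12.
f(1) ≈ 0.84147, f(17/12) ≈ 0.98815, f(11/6) ≈ 0.96573, f(2.25) ≈ 0.77807, f(8/3) ≈ 0.45727, f(37/12) ≈ 0.05823.
Sum = Δx · [f(1) + f(17/12) + f(11/6) + ...].
Sum ≈ 1.70372.

1.70372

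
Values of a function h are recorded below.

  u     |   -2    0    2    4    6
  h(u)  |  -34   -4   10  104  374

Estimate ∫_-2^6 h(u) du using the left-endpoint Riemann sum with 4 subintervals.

Δu = 2.
Sum = 2·[(-34) + (-4) + 10 + 104] = 152.

152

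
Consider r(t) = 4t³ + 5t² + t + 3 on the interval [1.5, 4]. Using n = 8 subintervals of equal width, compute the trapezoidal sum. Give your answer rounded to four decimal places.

367.9004

Δt = (4 − 1.5)/8 = 0.3125.
r(1.5) = 29.25, r(1.8125) = 46137/1024, r(2.125) = 66.0859375, r(2.4375) = 95307/1024, r(2.75) = 126.75, r(3.0625) = 171877/1024, r(3.375) = 217.1015625, r(3.6875) = 281847/1024, r(4) = 343.
T_8 = (Δt/2)·[r(t_0) + 2r(t_1) + ... + 2r(t_{7}) + r(t_8)].
Sum ≈ 367.9004.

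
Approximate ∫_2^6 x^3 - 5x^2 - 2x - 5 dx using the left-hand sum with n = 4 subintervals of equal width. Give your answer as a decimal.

-94

Δx = (6 − 2)/4 = 1.
Left endpoints: 2, 3, 4, 5.
f(2) = -21, f(3) = -29, f(4) = -29, f(5) = -15.
Sum = Δx · [f(2) + f(3) + f(4) + f(5)].
Sum = -94.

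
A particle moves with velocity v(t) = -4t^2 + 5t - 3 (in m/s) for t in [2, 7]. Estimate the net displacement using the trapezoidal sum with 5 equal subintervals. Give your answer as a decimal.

Δt = (7 − 2)/5 = 1.
v(2) = -9, v(3) = -24, v(4) = -47, v(5) = -78, v(6) = -117, v(7) = -164.
T_5 = (Δt/2)·[v(t_0) + 2v(t_1) + ... + 2v(t_{4}) + v(t_5)].
Sum = -352.5.

-352.5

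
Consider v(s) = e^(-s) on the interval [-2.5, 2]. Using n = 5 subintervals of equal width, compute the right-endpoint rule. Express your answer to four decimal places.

7.4284

Δs = (2 − (-2.5))/5 = 0.9.
Right endpoints: -1.6, -0.7, 0.2, 1.1, 2.
v(-1.6) ≈ 4.9530, v(-0.7) ≈ 2.0138, v(0.2) ≈ 0.8187, v(1.1) ≈ 0.3329, v(2) ≈ 0.1353.
Sum = Δs · [v(-1.6) + v(-0.7) + v(0.2) + v(1.1) + v(2)].
Sum ≈ 7.4284.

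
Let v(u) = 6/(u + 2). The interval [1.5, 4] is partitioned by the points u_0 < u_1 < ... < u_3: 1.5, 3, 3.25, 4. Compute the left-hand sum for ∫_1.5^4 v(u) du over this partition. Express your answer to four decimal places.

3.7286

Subinterval widths: 1.5, 0.25, 0.75.
Left endpoints: 1.5, 3, 3.25.
v(1.5) = 12/7, v(3) = 1.2, v(3.25) = 8/7.
Sum = Σ Δu_i · v(u_i).
Sum ≈ 3.7286.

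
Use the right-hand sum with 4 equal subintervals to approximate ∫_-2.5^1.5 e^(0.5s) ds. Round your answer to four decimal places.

4.6522

Δs = (1.5 − (-2.5))/4 = 1.
Right endpoints: -1.5, -0.5, 0.5, 1.5.
f(-1.5) ≈ 0.4724, f(-0.5) ≈ 0.7788, f(0.5) ≈ 1.2840, f(1.5) ≈ 2.1170.
Sum = Δs · [f(-1.5) + f(-0.5) + f(0.5) + f(1.5)].
Sum ≈ 4.6522.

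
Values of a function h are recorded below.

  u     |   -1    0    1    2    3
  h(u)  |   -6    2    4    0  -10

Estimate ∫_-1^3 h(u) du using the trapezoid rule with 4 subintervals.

Δu = 1.
T_4 = (1/2)·[(-6) + 2·2 + 2·4 + 2·0 + (-10)] = -2.

-2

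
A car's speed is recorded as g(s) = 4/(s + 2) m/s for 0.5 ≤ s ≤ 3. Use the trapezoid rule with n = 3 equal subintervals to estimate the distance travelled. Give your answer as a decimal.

2.8

Δs = (3 − 0.5)/3 = 5/6.
g(0.5) = 1.6, g(4/3) = 1.2, g(13/6) = 0.96, g(3) = 0.8.
T_3 = (Δs/2)·[g(s_0) + 2g(s_1) + 2g(s_2) + g(s_3)].
Sum = 2.8.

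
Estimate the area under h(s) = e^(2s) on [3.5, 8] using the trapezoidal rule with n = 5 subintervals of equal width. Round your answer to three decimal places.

5581834.619

Δs = (8 − 3.5)/5 = 0.9.
h(3.5) ≈ 1096.633, h(4.4) ≈ 6634.244, h(5.3) ≈ 40134.837, h(6.2) ≈ 242801.617, h(7.1) ≈ 1468864.190, h(8) ≈ 8886110.521.
T_5 = (Δs/2)·[h(s_0) + 2h(s_1) + ... + 2h(s_{4}) + h(s_5)].
Sum ≈ 5581834.619.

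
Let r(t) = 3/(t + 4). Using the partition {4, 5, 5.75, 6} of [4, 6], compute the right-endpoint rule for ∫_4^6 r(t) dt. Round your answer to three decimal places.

0.639

Subinterval widths: 1, 0.75, 0.25.
Right endpoints: 5, 5.75, 6.
r(5) = 1/3, r(5.75) = 4/13, r(6) = 0.3.
Sum = Σ Δt_i · r(t_i).
Sum ≈ 0.639.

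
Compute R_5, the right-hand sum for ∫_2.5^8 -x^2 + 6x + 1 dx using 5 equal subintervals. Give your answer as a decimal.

Δx = (8 − 2.5)/5 = 1.1.
Right endpoints: 3.6, 4.7, 5.8, 6.9, 8.
f(3.6) = 9.64, f(4.7) = 7.11, f(5.8) = 2.16, f(6.9) = -5.21, f(8) = -15.
Sum = Δx · [f(3.6) + f(4.7) + f(5.8) + f(6.9) + f(8)].
Sum = -1.43.

-1.43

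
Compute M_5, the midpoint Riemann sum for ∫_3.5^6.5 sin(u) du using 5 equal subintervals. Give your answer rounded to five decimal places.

Δu = (6.5 − 3.5)/5 = 0.6.
Midpoints: 3.8, 4.4, 5, 5.6, 6.2.
f(3.8) ≈ -0.61186, f(4.4) ≈ -0.95160, f(5) ≈ -0.95892, f(5.6) ≈ -0.63127, f(6.2) ≈ -0.08309.
Sum = Δu · [f(3.8) + f(4.4) + f(5) + f(5.6) + f(6.2)].
Sum ≈ -1.94204.

-1.94204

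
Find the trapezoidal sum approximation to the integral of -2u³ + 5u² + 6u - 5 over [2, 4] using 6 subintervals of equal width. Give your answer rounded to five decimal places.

Δu = (4 − 2)/6 = 1/3.
f(2) = 11, f(7/3) = 292/27, f(8/3) = 233/27, f(3) = 4, f(10/3) = -95/27, f(11/3) = -388/27, f(4) = -29.
T_6 = (Δu/2)·[f(u_0) + 2f(u_1) + ... + 2f(u_{5}) + f(u_6)].
Sum ≈ -1.14815.

-1.14815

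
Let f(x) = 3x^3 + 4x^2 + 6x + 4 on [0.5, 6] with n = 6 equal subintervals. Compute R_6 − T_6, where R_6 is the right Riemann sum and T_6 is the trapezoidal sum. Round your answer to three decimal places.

377.495

R_6 ≈ 1792.14222.
T_6 ≈ 1414.64742.
R_6 − T_6 ≈ 377.495.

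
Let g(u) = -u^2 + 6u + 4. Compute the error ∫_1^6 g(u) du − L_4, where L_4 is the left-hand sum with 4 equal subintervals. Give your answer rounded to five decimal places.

Exact integral: ∫_1^6 g(u) du ≈ 53.3333333.
L_4 = 55.15625.
Error ≈ 53.3333333 − 55.15625 ≈ -1.82292.

-1.82292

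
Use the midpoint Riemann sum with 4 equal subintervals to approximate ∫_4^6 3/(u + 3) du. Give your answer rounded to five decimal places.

Δu = (6 − 4)/4 = 0.5.
Midpoints: 4.25, 4.75, 5.25, 5.75.
f(4.25) = 12/29, f(4.75) = 12/31, f(5.25) = 4/11, f(5.75) = 12/35.
Sum = Δu · [f(4.25) + f(4.75) + f(5.25) + f(5.75)].
Sum ≈ 0.75369.

0.75369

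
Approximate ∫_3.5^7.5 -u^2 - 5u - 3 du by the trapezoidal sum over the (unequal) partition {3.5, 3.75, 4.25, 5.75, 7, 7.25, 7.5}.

Subinterval widths: 0.25, 0.5, 1.5, 1.25, 0.25, 0.25.
f(3.5) = -32.75, f(3.75) = -35.8125, f(4.25) = -42.3125, f(5.75) = -64.8125, f(7) = -87, f(7.25) = -91.8125, f(7.5) = -96.75.
On each subinterval the trapezoid contributes (Δu_i/2)·[f(u_{i-1}) + f(u_i)].
Sum = -249.25.

-249.25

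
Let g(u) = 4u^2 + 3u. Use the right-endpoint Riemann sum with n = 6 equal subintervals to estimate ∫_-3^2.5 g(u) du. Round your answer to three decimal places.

Δu = (2.5 − (-3))/6 = 11/12.
Right endpoints: -25/12, -7/6, -0.25, 2/3, 19/12, 2.5.
g(-25/12) = 100/9, g(-7/6) = 35/18, g(-0.25) = -0.5, g(2/3) = 34/9, g(19/12) = 133/9, g(2.5) = 32.5.
Sum = Δu · [g(-25/12) + g(-7/6) + g(-0.25) + ...].
Sum ≈ 58.310.

58.310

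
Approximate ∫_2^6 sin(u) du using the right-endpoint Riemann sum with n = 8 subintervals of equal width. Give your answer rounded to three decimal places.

-1.645

Δu = (6 − 2)/8 = 0.5.
Right endpoints: 2.5, 3, 3.5, 4, 4.5, 5, 5.5, 6.
f(2.5) ≈ 0.598, f(3) ≈ 0.141, f(3.5) ≈ -0.351, f(4) ≈ -0.757, f(4.5) ≈ -0.978, f(5) ≈ -0.959, f(5.5) ≈ -0.706, f(6) ≈ -0.279.
Sum = Δu · [f(2.5) + f(3) + f(3.5) + ...].
Sum ≈ -1.645.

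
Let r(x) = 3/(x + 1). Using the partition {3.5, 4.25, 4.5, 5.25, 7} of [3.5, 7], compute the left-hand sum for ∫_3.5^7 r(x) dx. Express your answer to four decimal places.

1.8919

Subinterval widths: 0.75, 0.25, 0.75, 1.75.
Left endpoints: 3.5, 4.25, 4.5, 5.25.
r(3.5) = 2/3, r(4.25) = 4/7, r(4.5) = 6/11, r(5.25) = 0.48.
Sum = Σ Δx_i · r(x_i).
Sum ≈ 1.8919.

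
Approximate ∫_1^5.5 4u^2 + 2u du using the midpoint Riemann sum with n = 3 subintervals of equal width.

Δu = (5.5 − 1)/3 = 1.5.
Midpoints: 1.75, 3.25, 4.75.
f(1.75) = 15.75, f(3.25) = 48.75, f(4.75) = 99.75.
Sum = Δu · [f(1.75) + f(3.25) + f(4.75)].
Sum = 246.375.

246.375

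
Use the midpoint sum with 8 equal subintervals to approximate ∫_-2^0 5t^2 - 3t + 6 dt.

31.28125

Δt = (0 − (-2))/8 = 0.25.
Midpoints: -1.875, -1.625, -1.375, -1.125, -0.875, -0.625, -0.375, -0.125.
f(-1.875) = 29.203125, f(-1.625) = 24.078125, f(-1.375) = 19.578125, f(-1.125) = 15.703125, f(-0.875) = 12.453125, f(-0.625) = 9.828125, f(-0.375) = 7.828125, f(-0.125) = 6.453125.
Sum = Δt · [f(-1.875) + f(-1.625) + f(-1.375) + ...].
Sum = 31.28125.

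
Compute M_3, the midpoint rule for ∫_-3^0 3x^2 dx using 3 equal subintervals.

26.25

Δx = (0 − (-3))/3 = 1.
Midpoints: -2.5, -1.5, -0.5.
f(-2.5) = 18.75, f(-1.5) = 6.75, f(-0.5) = 0.75.
Sum = Δx · [f(-2.5) + f(-1.5) + f(-0.5)].
Sum = 26.25.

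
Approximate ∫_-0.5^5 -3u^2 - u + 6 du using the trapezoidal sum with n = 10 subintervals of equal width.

Δu = (5 − (-0.5))/10 = 0.55.
f(-0.5) = 5.75, f(0.05) = 5.9425, f(0.6) = 4.32, f(1.15) = 0.8825, f(1.7) = -4.37, f(2.25) = -11.4375, f(2.8) = -20.32, f(3.35) = -31.0175, f(3.9) = -43.53, f(4.45) = -57.8575, f(5) = -74.
T_10 = (Δu/2)·[f(u_0) + 2f(u_1) + ... + 2f(u_{9}) + f(u_10)].
Sum = -105.331875.

-105.331875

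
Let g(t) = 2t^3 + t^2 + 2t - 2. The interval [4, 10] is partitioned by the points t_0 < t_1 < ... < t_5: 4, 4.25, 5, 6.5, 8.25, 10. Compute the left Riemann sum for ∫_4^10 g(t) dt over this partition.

3759.734375

Subinterval widths: 0.25, 0.75, 1.5, 1.75, 1.75.
Left endpoints: 4, 4.25, 5, 6.5, 8.25.
g(4) = 150, g(4.25) = 178.09375, g(5) = 283, g(6.5) = 602.5, g(8.25) = 1205.59375.
Sum = Σ Δt_i · g(t_i).
Sum = 3759.734375.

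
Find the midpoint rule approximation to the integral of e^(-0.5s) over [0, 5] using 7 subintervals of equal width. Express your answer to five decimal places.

Δs = (5 − 0)/7 = 5/7.
Midpoints: 5/14, 15/14, 25/14, 2.5, 45/14, 55/14, 65/14.
f(5/14) ≈ 0.83646, f(15/14) ≈ 0.58525, f(25/14) ≈ 0.40948, f(2.5) ≈ 0.28650, f(45/14) ≈ 0.20046, f(55/14) ≈ 0.14026, f(65/14) ≈ 0.09813.
Sum = Δs · [f(5/14) + f(15/14) + f(25/14) + ...].
Sum ≈ 1.82611.

1.82611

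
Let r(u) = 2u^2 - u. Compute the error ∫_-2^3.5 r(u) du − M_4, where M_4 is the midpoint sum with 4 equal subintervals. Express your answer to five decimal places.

Exact integral: ∫_-2^3.5 r(u) du ≈ 29.7916667.
M_4 = 28.05859375.
Error ≈ 29.7916667 − 28.05859375 ≈ 1.73307.

1.73307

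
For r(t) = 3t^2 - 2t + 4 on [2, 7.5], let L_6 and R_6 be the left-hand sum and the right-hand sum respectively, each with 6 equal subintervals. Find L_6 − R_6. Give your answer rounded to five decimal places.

-133.60417

L_6 ≈ 319.1336806.
R_6 ≈ 452.7378472.
L_6 − R_6 ≈ -133.60417.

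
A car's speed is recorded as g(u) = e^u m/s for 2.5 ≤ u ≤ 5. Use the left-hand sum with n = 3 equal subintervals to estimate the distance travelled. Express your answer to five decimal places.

87.26184

Δu = (5 − 2.5)/3 = 5/6.
Left endpoints: 2.5, 10/3, 25/6.
g(2.5) ≈ 12.18249, g(10/3) ≈ 28.03162, g(25/6) ≈ 64.50009.
Sum = Δu · [g(2.5) + g(10/3) + g(25/6)].
Sum ≈ 87.26184.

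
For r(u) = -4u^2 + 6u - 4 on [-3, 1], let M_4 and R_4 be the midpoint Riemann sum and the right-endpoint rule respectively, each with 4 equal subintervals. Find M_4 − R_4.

-24

M_4 = -76.
R_4 = -52.
M_4 − R_4 = -24.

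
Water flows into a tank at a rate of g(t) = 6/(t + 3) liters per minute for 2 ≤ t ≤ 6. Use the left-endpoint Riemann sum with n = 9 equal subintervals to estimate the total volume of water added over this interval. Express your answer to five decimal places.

Δt = (6 − 2)/9 = 4/9.
Left endpoints: 2, 22/9, 26/9, 10/3, 34/9, 38/9, 14/3, 46/9, 50/9.
g(2) = 1.2, g(22/9) = 54/49, g(26/9) = 54/53, g(10/3) = 18/19, g(34/9) = 54/61, g(38/9) = 54/65, g(14/3) = 18/23, g(46/9) = 54/73, g(50/9) = 54/77.
Sum = Δt · [g(2) + g(22/9) + g(26/9) + ...].
Sum ≈ 3.64797.

3.64797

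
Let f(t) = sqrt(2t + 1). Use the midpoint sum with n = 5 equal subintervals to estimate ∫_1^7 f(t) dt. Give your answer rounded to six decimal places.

Δt = (7 − 1)/5 = 1.2.
Midpoints: 1.6, 2.8, 4, 5.2, 6.4.
f(1.6) ≈ 2.049390, f(2.8) ≈ 2.569047, f(4) ≈ 3.000000, f(5.2) ≈ 3.376389, f(6.4) ≈ 3.714835.
Sum = Δt · [f(1.6) + f(2.8) + f(4) + f(5.2) + f(6.4)].
Sum ≈ 17.651592.

17.651592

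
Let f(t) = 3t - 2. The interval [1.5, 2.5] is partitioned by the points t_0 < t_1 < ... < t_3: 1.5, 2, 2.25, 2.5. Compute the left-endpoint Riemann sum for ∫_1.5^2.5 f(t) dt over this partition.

Subinterval widths: 0.5, 0.25, 0.25.
Left endpoints: 1.5, 2, 2.25.
f(1.5) = 2.5, f(2) = 4, f(2.25) = 4.75.
Sum = Σ Δt_i · f(t_i).
Sum = 3.4375.

3.4375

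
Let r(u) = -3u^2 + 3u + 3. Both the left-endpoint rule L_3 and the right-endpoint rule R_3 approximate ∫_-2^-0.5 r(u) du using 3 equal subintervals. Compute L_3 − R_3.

L_3 = -13.125.
R_3 = -5.25.
L_3 − R_3 = -7.875.

-7.875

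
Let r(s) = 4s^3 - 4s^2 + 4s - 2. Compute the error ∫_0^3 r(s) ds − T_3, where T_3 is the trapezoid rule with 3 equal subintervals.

-7

Exact integral: ∫_0^3 r(s) ds = 57.
T_3 = 64.
Error = 57 − 64 = -7.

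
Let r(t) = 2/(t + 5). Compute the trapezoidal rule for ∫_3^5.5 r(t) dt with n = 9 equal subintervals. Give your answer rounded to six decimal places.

Δt = (5.5 − 3)/9 = 5/18.
r(3) = 0.25, r(59/18) = 36/149, r(32/9) = 18/77, r(23/6) = 12/53, r(37/9) = 9/41, r(79/18) = 36/169, r(14/3) = 6/29, r(89/18) = 36/179, r(47/9) = 9/46, r(5.5) = 4/21.
T_9 = (Δt/2)·[r(t_0) + 2r(t_1) + ... + 2r(t_{8}) + r(t_9)].
Sum ≈ 0.543952.

0.543952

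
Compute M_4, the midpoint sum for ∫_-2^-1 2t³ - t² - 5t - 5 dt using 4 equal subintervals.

-7.28125

Δt = (-1 − (-2))/4 = 0.25.
Midpoints: -1.875, -1.625, -1.375, -1.125.
f(-1.875) = -12.32421875, f(-1.625) = -8.09765625, f(-1.375) = -5.21484375, f(-1.125) = -3.48828125.
Sum = Δt · [f(-1.875) + f(-1.625) + f(-1.375) + f(-1.125)].
Sum = -7.28125.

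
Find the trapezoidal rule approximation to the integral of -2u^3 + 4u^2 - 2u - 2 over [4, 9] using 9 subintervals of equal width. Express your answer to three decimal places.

-2349.835

Δu = (9 − 4)/9 = 5/9.
f(4) = -74, f(41/9) = -85426/729, f(46/9) = -127406/729, f(17/3) = -6718/27, f(56/9) = -248866/729, f(61/9) = -331346/729, f(22/3) = -15938/27, f(71/9) = -547306/729, f(76/9) = -683786/729, f(9) = -1154.
T_9 = (Δu/2)·[f(u_0) + 2f(u_1) + ... + 2f(u_{8}) + f(u_9)].
Sum ≈ -2349.835.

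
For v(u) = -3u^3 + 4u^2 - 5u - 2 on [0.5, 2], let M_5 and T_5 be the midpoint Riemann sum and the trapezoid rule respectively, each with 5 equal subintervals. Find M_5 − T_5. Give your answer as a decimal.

M_5 = -13.7465625.
T_5 = -13.99125.
M_5 − T_5 = 0.2446875.

0.2446875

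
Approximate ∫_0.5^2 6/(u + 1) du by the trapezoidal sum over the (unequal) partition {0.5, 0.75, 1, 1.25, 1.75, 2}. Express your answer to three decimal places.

Subinterval widths: 0.25, 0.25, 0.25, 0.5, 0.25.
f(0.5) = 4, f(0.75) = 24/7, f(1) = 3, f(1.25) = 8/3, f(1.75) = 24/11, f(2) = 2.
On each subinterval the trapezoid contributes (Δu_i/2)·[f(u_{i-1}) + f(u_i)].
Sum ≈ 4.175.

4.175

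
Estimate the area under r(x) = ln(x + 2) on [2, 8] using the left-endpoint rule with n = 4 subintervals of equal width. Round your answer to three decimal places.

10.766

Δx = (8 − 2)/4 = 1.5.
Left endpoints: 2, 3.5, 5, 6.5.
r(2) ≈ 1.386, r(3.5) ≈ 1.705, r(5) ≈ 1.946, r(6.5) ≈ 2.140.
Sum = Δx · [r(2) + r(3.5) + r(5) + r(6.5)].
Sum ≈ 10.766.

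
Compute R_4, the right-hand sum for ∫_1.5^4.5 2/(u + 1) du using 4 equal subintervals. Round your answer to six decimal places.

Δu = (4.5 − 1.5)/4 = 0.75.
Right endpoints: 2.25, 3, 3.75, 4.5.
f(2.25) = 8/13, f(3) = 0.5, f(3.75) = 8/19, f(4.5) = 4/11.
Sum = Δu · [f(2.25) + f(3) + f(3.75) + f(4.5)].
Sum ≈ 1.425055.

1.425055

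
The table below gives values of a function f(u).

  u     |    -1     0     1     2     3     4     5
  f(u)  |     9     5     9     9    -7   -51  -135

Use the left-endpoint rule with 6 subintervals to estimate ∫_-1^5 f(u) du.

Δu = 1.
Sum = 1·[9 + 5 + 9 + 9 + (-7) + (-51)] = -26.

-26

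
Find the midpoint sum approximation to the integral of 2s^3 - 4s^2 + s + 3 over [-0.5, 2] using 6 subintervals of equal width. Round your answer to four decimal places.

6.4923

Δs = (2 − (-0.5))/6 = 5/12.
Midpoints: -7/24, 0.125, 13/24, 23/24, 1.375, 43/24.
f(-7/24) = 16025/6912, f(0.125) = 3.06640625, f(13/24) = 18565/6912, f(23/24) = 14135/6912, f(1.375) = 2.01171875, f(43/24) = 23875/6912.
Sum = Δs · [f(-7/24) + f(0.125) + f(13/24) + ...].
Sum ≈ 6.4923.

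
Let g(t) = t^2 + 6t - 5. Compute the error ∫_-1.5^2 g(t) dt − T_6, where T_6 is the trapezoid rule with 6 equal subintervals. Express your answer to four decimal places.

Exact integral: ∫_-1.5^2 g(t) dt ≈ -8.458333.
T_6 ≈ -8.259838.
Error ≈ -8.458333 − (-8.259838) ≈ -0.1985.

-0.1985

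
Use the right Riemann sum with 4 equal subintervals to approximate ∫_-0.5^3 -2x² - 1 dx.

-30.1328125

Δx = (3 − (-0.5))/4 = 0.875.
Right endpoints: 0.375, 1.25, 2.125, 3.
f(0.375) = -1.28125, f(1.25) = -4.125, f(2.125) = -10.03125, f(3) = -19.
Sum = Δx · [f(0.375) + f(1.25) + f(2.125) + f(3)].
Sum = -30.1328125.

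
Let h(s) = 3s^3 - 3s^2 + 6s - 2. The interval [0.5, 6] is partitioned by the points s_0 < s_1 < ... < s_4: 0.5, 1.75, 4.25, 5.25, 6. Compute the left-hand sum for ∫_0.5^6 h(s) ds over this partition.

Subinterval widths: 1.25, 2.5, 1, 0.75.
Left endpoints: 0.5, 1.75, 4.25, 5.25.
h(0.5) = 0.625, h(1.75) = 15.390625, h(4.25) = 199.609375, h(5.25) = 380.921875.
Sum = Σ Δs_i · h(s_i).
Sum = 524.55859375.

524.55859375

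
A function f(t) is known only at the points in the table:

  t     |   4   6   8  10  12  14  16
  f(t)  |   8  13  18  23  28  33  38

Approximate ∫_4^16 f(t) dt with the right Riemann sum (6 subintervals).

Δt = 2.
Sum = 2·[13 + 18 + 23 + 28 + 33 + 38] = 306.

306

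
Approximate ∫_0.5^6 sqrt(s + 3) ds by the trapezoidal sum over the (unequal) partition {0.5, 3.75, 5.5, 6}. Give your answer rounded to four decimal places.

Subinterval widths: 3.25, 1.75, 0.5.
f(0.5) ≈ 1.8708, f(3.75) ≈ 2.5981, f(5.5) ≈ 2.9155, f(6) ≈ 3.0000.
On each subinterval the trapezoid contributes (Δs_i/2)·[f(s_{i-1}) + f(s_i)].
Sum ≈ 13.5652.

13.5652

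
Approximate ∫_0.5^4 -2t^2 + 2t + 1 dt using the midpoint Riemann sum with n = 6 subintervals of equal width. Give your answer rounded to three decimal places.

-23.135

Δt = (4 − 0.5)/6 = 7/12.
Midpoints: 19/24, 1.375, 47/24, 61/24, 3.125, 89/24.
f(19/24) = 383/288, f(1.375) = -0.03125, f(47/24) = -793/288, f(61/24) = -1969/288, f(3.125) = -12.28125, f(89/24) = -5497/288.
Sum = Δt · [f(19/24) + f(1.375) + f(47/24) + ...].
Sum ≈ -23.135.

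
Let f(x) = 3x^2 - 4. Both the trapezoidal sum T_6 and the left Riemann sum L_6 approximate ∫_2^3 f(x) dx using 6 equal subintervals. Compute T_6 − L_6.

T_6 ≈ 15.0138889.
L_6 ≈ 13.7638889.
T_6 − L_6 = 1.25.

1.25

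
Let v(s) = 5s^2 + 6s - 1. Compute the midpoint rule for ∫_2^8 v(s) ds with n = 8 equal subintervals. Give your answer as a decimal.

Δs = (8 − 2)/8 = 0.75.
Midpoints: 2.375, 3.125, 3.875, 4.625, 5.375, 6.125, 6.875, 7.625.
v(2.375) = 41.453125, v(3.125) = 66.578125, v(3.875) = 97.328125, v(4.625) = 133.703125, v(5.375) = 175.703125, v(6.125) = 223.328125, v(6.875) = 276.578125, v(7.625) = 335.453125.
Sum = Δs · [v(2.375) + v(3.125) + v(3.875) + ...].
Sum = 1012.59375.

1012.59375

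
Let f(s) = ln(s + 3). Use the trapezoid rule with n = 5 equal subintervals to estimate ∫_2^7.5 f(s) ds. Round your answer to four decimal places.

11.1317

Δs = (7.5 − 2)/5 = 1.1.
f(2) ≈ 1.6094, f(3.1) ≈ 1.8083, f(4.2) ≈ 1.9741, f(5.3) ≈ 2.1163, f(6.4) ≈ 2.2407, f(7.5) ≈ 2.3514.
T_5 = (Δs/2)·[f(s_0) + 2f(s_1) + ... + 2f(s_{4}) + f(s_5)].
Sum ≈ 11.1317.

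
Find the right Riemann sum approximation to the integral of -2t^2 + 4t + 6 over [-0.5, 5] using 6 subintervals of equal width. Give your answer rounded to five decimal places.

-15.06134

Δt = (5 − (-0.5))/6 = 11/12.
Right endpoints: 5/12, 4/3, 2.25, 19/6, 49/12, 5.
f(5/12) = 527/72, f(4/3) = 70/9, f(2.25) = 4.875, f(19/6) = -25/18, f(49/12) = -793/72, f(5) = -24.
Sum = Δt · [f(5/12) + f(4/3) + f(2.25) + ...].
Sum ≈ -15.06134.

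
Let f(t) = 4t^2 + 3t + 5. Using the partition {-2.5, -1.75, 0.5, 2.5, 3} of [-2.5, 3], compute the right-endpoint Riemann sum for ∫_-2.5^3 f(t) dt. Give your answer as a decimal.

Subinterval widths: 0.75, 2.25, 2, 0.5.
Right endpoints: -1.75, 0.5, 2.5, 3.
f(-1.75) = 12, f(0.5) = 7.5, f(2.5) = 37.5, f(3) = 50.
Sum = Σ Δt_i · f(t_i).
Sum = 125.875.

125.875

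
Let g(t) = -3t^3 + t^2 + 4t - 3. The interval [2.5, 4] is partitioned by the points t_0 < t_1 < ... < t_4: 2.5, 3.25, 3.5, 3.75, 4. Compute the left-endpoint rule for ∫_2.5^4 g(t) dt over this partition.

Subinterval widths: 0.75, 0.25, 0.25, 0.25.
Left endpoints: 2.5, 3.25, 3.5, 3.75.
g(2.5) = -33.625, g(3.25) = -82.421875, g(3.5) = -105.375, g(3.75) = -132.140625.
Sum = Σ Δt_i · g(t_i).
Sum = -105.203125.

-105.203125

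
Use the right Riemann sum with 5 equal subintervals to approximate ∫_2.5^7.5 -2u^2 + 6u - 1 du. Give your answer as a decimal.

-162.5

Δu = (7.5 − 2.5)/5 = 1.
Right endpoints: 3.5, 4.5, 5.5, 6.5, 7.5.
f(3.5) = -4.5, f(4.5) = -14.5, f(5.5) = -28.5, f(6.5) = -46.5, f(7.5) = -68.5.
Sum = Δu · [f(3.5) + f(4.5) + f(5.5) + f(6.5) + f(7.5)].
Sum = -162.5.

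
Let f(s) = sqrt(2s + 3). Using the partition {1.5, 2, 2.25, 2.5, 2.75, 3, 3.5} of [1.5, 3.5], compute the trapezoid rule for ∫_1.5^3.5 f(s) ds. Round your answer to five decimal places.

Subinterval widths: 0.5, 0.25, 0.25, 0.25, 0.25, 0.5.
f(1.5) ≈ 2.44949, f(2) ≈ 2.64575, f(2.25) ≈ 2.73861, f(2.5) ≈ 2.82843, f(2.75) ≈ 2.91548, f(3) ≈ 3.00000, f(3.5) ≈ 3.16228.
On each subinterval the trapezoid contributes (Δs_i/2)·[f(s_{i-1}) + f(s_i)].
Sum ≈ 5.64073.

5.64073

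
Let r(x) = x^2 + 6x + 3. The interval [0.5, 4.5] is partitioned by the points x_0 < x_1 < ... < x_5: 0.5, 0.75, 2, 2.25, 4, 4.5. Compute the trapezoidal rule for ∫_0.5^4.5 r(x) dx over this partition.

103.578125

Subinterval widths: 0.25, 1.25, 0.25, 1.75, 0.5.
r(0.5) = 6.25, r(0.75) = 8.0625, r(2) = 19, r(2.25) = 21.5625, r(4) = 43, r(4.5) = 50.25.
On each subinterval the trapezoid contributes (Δx_i/2)·[r(x_{i-1}) + r(x_i)].
Sum = 103.578125.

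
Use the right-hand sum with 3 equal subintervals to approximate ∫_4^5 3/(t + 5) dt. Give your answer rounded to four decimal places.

Δt = (5 − 4)/3 = 1/3.
Right endpoints: 13/3, 14/3, 5.
f(13/3) = 9/28, f(14/3) = 9/29, f(5) = 0.3.
Sum = Δt · [f(13/3) + f(14/3) + f(5)].
Sum ≈ 0.3106.

0.3106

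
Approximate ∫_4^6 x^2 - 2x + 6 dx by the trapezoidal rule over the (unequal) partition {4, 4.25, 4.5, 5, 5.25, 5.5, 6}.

Subinterval widths: 0.25, 0.25, 0.5, 0.25, 0.25, 0.5.
f(4) = 14, f(4.25) = 15.5625, f(4.5) = 17.25, f(5) = 21, f(5.25) = 23.0625, f(5.5) = 25.25, f(6) = 30.
On each subinterval the trapezoid contributes (Δx_i/2)·[f(x_{i-1}) + f(x_i)].
Sum = 42.71875.

42.71875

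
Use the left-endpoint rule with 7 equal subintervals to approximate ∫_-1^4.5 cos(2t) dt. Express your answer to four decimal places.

Δt = (4.5 − (-1))/7 = 11/14.
Left endpoints: -1, -3/14, 4/7, 19/14, 15/7, 41/14, 26/7.
f(-1) ≈ -0.4161, f(-3/14) ≈ 0.9096, f(4/7) ≈ 0.4150, f(19/14) ≈ -0.9101, f(15/7) ≈ -0.4138, f(41/14) ≈ 0.9106, f(26/7) ≈ 0.4127.
Sum = Δt · [f(-1) + f(-3/14) + f(4/7) + ...].
Sum ≈ 0.7133.

0.7133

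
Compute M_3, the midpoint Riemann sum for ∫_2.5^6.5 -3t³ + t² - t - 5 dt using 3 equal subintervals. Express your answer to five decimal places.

Δt = (6.5 − 2.5)/3 = 4/3.
Midpoints: 19/6, 4.5, 35/6.
f(19/6) = -6725/72, f(4.5) = -262.625, f(35/6) = -13735/24.
Sum = Δt · [f(19/6) + f(4.5) + f(35/6)].
Sum ≈ -1237.75926.

-1237.75926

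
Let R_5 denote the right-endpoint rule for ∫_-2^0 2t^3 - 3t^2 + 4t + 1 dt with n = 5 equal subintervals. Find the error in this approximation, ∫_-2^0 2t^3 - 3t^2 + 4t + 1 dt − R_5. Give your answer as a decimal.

Exact integral: ∫_-2^0 f(t) dt = -22.
R_5 = -15.28.
Error = -22 − (-15.28) = -6.72.

-6.72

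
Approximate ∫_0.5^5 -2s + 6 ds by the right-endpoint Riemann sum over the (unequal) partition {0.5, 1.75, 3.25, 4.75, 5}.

-3.875

Subinterval widths: 1.25, 1.5, 1.5, 0.25.
Right endpoints: 1.75, 3.25, 4.75, 5.
f(1.75) = 2.5, f(3.25) = -0.5, f(4.75) = -3.5, f(5) = -4.
Sum = Σ Δs_i · f(s_i).
Sum = -3.875.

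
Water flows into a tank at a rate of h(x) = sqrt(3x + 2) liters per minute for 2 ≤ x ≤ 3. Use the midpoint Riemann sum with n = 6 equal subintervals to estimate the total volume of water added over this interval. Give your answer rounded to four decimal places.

Δx = (3 − 2)/6 = 1/6.
Midpoints: 25/12, 2.25, 29/12, 31/12, 2.75, 35/12.
h(25/12) ≈ 2.8723, h(2.25) ≈ 2.9580, h(29/12) ≈ 3.0414, h(31/12) ≈ 3.1225, h(2.75) ≈ 3.2016, h(35/12) ≈ 3.2787.
Sum = Δx · [h(25/12) + h(2.25) + h(29/12) + ...].
Sum ≈ 3.0791.

3.0791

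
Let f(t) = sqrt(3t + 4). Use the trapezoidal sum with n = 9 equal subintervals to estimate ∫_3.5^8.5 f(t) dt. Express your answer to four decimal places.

Δt = (8.5 − 3.5)/9 = 5/9.
f(3.5) ≈ 3.8079, f(73/18) ≈ 4.0208, f(83/18) ≈ 4.2230, f(31/6) ≈ 4.4159, f(103/18) ≈ 4.6007, f(113/18) ≈ 4.7784, f(41/6) ≈ 4.9497, f(133/18) ≈ 5.1153, f(143/18) ≈ 5.2757, f(8.5) ≈ 5.4314.
T_9 = (Δt/2)·[f(t_0) + 2f(t_1) + ... + 2f(t_{8}) + f(t_9)].
Sum ≈ 23.3329.

23.3329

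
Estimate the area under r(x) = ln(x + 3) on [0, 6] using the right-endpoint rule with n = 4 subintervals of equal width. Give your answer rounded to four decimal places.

Δx = (6 − 0)/4 = 1.5.
Right endpoints: 1.5, 3, 4.5, 6.
r(1.5) ≈ 1.5041, r(3) ≈ 1.7918, r(4.5) ≈ 2.0149, r(6) ≈ 2.1972.
Sum = Δx · [r(1.5) + r(3) + r(4.5) + r(6)].
Sum ≈ 11.2619.

11.2619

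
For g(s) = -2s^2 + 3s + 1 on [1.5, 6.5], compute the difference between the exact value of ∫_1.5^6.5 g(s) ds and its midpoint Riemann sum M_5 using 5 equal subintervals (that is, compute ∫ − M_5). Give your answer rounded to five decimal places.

-0.83333

Exact integral: ∫_1.5^6.5 g(s) ds ≈ -115.8333333.
M_5 = -115.
Error ≈ -115.8333333 − (-115) ≈ -0.83333.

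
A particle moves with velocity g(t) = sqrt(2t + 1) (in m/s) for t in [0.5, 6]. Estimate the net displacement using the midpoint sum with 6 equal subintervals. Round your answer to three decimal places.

14.696

Δt = (6 − 0.5)/6 = 11/12.
Midpoints: 23/24, 1.875, 67/24, 89/24, 4.625, 133/24.
g(23/24) ≈ 1.708, g(1.875) ≈ 2.179, g(67/24) ≈ 2.566, g(89/24) ≈ 2.901, g(4.625) ≈ 3.202, g(133/24) ≈ 3.476.
Sum = Δt · [g(23/24) + g(1.875) + g(67/24) + ...].
Sum ≈ 14.696.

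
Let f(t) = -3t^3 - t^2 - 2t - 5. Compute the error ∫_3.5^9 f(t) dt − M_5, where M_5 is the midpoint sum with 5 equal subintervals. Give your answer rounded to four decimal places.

-31.7499

Exact integral: ∫_3.5^9 f(t) dt ≈ -5133.161458.
M_5 = -5101.4115625.
Error ≈ -5133.161458 − (-5101.4115625) ≈ -31.7499.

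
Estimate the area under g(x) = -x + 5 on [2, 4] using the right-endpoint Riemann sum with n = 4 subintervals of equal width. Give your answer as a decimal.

3.5

Δx = (4 − 2)/4 = 0.5.
Right endpoints: 2.5, 3, 3.5, 4.
g(2.5) = 2.5, g(3) = 2, g(3.5) = 1.5, g(4) = 1.
Sum = Δx · [g(2.5) + g(3) + g(3.5) + g(4)].
Sum = 3.5.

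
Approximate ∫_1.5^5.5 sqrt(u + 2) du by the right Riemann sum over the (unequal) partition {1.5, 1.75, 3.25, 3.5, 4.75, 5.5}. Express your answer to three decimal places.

Subinterval widths: 0.25, 1.5, 0.25, 1.25, 0.75.
Right endpoints: 1.75, 3.25, 3.5, 4.75, 5.5.
f(1.75) ≈ 1.936, f(3.25) ≈ 2.291, f(3.5) ≈ 2.345, f(4.75) ≈ 2.598, f(5.5) ≈ 2.739.
Sum = Σ Δu_i · f(u_i).
Sum ≈ 9.809.

9.809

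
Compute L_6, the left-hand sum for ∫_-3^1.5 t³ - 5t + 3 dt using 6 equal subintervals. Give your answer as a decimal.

Δt = (1.5 − (-3))/6 = 0.75.
Left endpoints: -3, -2.25, -1.5, -0.75, 0, 0.75.
f(-3) = -9, f(-2.25) = 2.859375, f(-1.5) = 7.125, f(-0.75) = 6.328125, f(0) = 3, f(0.75) = -0.328125.
Sum = Δt · [f(-3) + f(-2.25) + f(-1.5) + ...].
Sum = 7.48828125.

7.48828125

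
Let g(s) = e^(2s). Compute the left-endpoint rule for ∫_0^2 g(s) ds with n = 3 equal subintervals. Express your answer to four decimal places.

12.7904

Δs = (2 − 0)/3 = 2/3.
Left endpoints: 0, 2/3, 4/3.
g(0) ≈ 1.0000, g(2/3) ≈ 3.7937, g(4/3) ≈ 14.3919.
Sum = Δs · [g(0) + g(2/3) + g(4/3)].
Sum ≈ 12.7904.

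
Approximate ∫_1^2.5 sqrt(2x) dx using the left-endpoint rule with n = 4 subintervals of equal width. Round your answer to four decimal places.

Δx = (2.5 − 1)/4 = 0.375.
Left endpoints: 1, 1.375, 1.75, 2.125.
f(1) ≈ 1.4142, f(1.375) ≈ 1.6583, f(1.75) ≈ 1.8708, f(2.125) ≈ 2.0616.
Sum = Δx · [f(1) + f(1.375) + f(1.75) + f(2.125)].
Sum ≈ 2.6268.

2.6268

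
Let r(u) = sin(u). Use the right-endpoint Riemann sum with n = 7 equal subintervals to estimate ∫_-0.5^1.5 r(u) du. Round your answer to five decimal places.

Δu = (1.5 − (-0.5))/7 = 2/7.
Right endpoints: -3/14, 1/14, 5/14, 9/14, 13/14, 17/14, 1.5.
r(-3/14) ≈ -0.21265, r(1/14) ≈ 0.07137, r(5/14) ≈ 0.34960, r(9/14) ≈ 0.59948, r(13/14) ≈ 0.80077, r(17/14) ≈ 0.93712, r(1.5) ≈ 0.99749.
Sum = Δu · [r(-3/14) + r(1/14) + r(5/14) + ...].
Sum ≈ 1.01234.

1.01234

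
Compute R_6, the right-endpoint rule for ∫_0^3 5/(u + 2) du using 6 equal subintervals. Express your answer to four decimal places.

4.2282

Δu = (3 − 0)/6 = 0.5.
Right endpoints: 0.5, 1, 1.5, 2, 2.5, 3.
f(0.5) = 2, f(1) = 5/3, f(1.5) = 10/7, f(2) = 1.25, f(2.5) = 10/9, f(3) = 1.
Sum = Δu · [f(0.5) + f(1) + f(1.5) + ...].
Sum ≈ 4.2282.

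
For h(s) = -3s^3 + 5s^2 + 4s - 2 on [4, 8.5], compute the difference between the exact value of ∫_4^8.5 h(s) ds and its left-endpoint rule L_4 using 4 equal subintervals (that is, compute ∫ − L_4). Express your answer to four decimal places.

Exact integral: ∫_4^8.5 h(s) ds = -2702.671875.
L_4 ≈ -1991.311523.
Error ≈ -2702.671875 − (-1991.311523) ≈ -711.3604.

-711.3604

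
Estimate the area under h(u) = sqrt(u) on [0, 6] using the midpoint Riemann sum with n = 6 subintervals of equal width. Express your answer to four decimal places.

9.8503

Δu = (6 − 0)/6 = 1.
Midpoints: 0.5, 1.5, 2.5, 3.5, 4.5, 5.5.
h(0.5) ≈ 0.7071, h(1.5) ≈ 1.2247, h(2.5) ≈ 1.5811, h(3.5) ≈ 1.8708, h(4.5) ≈ 2.1213, h(5.5) ≈ 2.3452.
Sum = Δu · [h(0.5) + h(1.5) + h(2.5) + ...].
Sum ≈ 9.8503.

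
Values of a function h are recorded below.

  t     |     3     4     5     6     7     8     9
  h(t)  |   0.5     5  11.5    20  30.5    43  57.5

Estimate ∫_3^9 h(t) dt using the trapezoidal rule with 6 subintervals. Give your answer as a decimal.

Δt = 1.
T_6 = (1/2)·[0.5 + 2·5 + 2·11.5 + 2·20 + 2·30.5 + 2·43 + 57.5] = 139.

139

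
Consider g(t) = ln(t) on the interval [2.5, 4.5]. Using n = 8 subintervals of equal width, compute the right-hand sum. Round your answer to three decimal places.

2.550

Δt = (4.5 − 2.5)/8 = 0.25.
Right endpoints: 2.75, 3, 3.25, 3.5, 3.75, 4, 4.25, 4.5.
g(2.75) ≈ 1.012, g(3) ≈ 1.099, g(3.25) ≈ 1.179, g(3.5) ≈ 1.253, g(3.75) ≈ 1.322, g(4) ≈ 1.386, g(4.25) ≈ 1.447, g(4.5) ≈ 1.504.
Sum = Δt · [g(2.75) + g(3) + g(3.25) + ...].
Sum ≈ 2.550.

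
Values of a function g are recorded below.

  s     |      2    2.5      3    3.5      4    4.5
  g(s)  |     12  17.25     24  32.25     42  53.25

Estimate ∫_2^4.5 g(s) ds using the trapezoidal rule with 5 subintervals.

Δs = 0.5.
T_5 = (0.5/2)·[12 + 2·17.25 + 2·24 + 2·32.25 + 2·42 + 53.25] = 74.0625.

74.0625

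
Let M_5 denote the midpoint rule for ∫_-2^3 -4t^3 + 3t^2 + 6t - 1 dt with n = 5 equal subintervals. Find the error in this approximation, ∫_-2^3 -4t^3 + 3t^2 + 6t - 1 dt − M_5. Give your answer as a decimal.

Exact integral: ∫_-2^3 f(t) dt = -20.
M_5 = -18.75.
Error = -20 − (-18.75) = -1.25.

-1.25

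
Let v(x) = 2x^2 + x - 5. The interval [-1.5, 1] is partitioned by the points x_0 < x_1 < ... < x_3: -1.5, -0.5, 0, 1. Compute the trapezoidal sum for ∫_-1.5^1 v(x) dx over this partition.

Subinterval widths: 1, 0.5, 1.
v(-1.5) = -2, v(-0.5) = -5, v(0) = -5, v(1) = -2.
On each subinterval the trapezoid contributes (Δx_i/2)·[v(x_{i-1}) + v(x_i)].
Sum = -9.5.

-9.5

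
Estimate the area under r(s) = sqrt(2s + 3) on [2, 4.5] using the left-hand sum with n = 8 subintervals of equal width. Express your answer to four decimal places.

Δs = (4.5 − 2)/8 = 0.3125.
Left endpoints: 2, 2.3125, 2.625, 2.9375, 3.25, 3.5625, 3.875, 4.1875.
r(2) ≈ 2.6458, r(2.3125) ≈ 2.7613, r(2.625) ≈ 2.8723, r(2.9375) ≈ 2.9791, r(3.25) ≈ 3.0822, r(3.5625) ≈ 3.1820, r(3.875) ≈ 3.2787, r(4.1875) ≈ 3.3727.
Sum = Δs · [r(2) + r(2.3125) + r(2.625) + ...].
Sum ≈ 7.5544.

7.5544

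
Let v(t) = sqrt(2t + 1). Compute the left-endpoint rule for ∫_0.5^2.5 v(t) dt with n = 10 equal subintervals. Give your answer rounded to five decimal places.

Δt = (2.5 − 0.5)/10 = 0.2.
Left endpoints: 0.5, 0.7, 0.9, 1.1, 1.3, 1.5, 1.7, 1.9, 2.1, 2.3.
v(0.5) ≈ 1.41421, v(0.7) ≈ 1.54919, v(0.9) ≈ 1.67332, v(1.1) ≈ 1.78885, v(1.3) ≈ 1.89737, v(1.5) ≈ 2.00000, v(1.7) ≈ 2.09762, v(1.9) ≈ 2.19089, v(2.1) ≈ 2.28035, v(2.3) ≈ 2.36643.
Sum = Δt · [v(0.5) + v(0.7) + v(0.9) + ...].
Sum ≈ 3.85165.

3.85165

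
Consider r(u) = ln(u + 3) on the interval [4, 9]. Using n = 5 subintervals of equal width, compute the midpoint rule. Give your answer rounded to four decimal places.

Δu = (9 − 4)/5 = 1.
Midpoints: 4.5, 5.5, 6.5, 7.5, 8.5.
r(4.5) ≈ 2.0149, r(5.5) ≈ 2.1401, r(6.5) ≈ 2.2513, r(7.5) ≈ 2.3514, r(8.5) ≈ 2.4423.
Sum = Δu · [r(4.5) + r(5.5) + r(6.5) + r(7.5) + r(8.5)].
Sum ≈ 11.2000.

11.2000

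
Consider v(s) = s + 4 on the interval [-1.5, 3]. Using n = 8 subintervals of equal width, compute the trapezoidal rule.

21.375

Δs = (3 − (-1.5))/8 = 0.5625.
v(-1.5) = 2.5, v(-0.9375) = 3.0625, v(-0.375) = 3.625, v(0.1875) = 4.1875, v(0.75) = 4.75, v(1.3125) = 5.3125, v(1.875) = 5.875, v(2.4375) = 6.4375, v(3) = 7.
T_8 = (Δs/2)·[v(s_0) + 2v(s_1) + ... + 2v(s_{7}) + v(s_8)].
Sum = 21.375.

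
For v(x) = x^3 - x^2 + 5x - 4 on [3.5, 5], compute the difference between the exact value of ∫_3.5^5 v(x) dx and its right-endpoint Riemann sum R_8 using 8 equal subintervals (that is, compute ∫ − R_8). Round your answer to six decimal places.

-7.310303

Exact integral: ∫_3.5^5 v(x) dx = 117.234375.
R_8 ≈ 124.54467773.
Error ≈ 117.234375 − 124.54467773 ≈ -7.310303.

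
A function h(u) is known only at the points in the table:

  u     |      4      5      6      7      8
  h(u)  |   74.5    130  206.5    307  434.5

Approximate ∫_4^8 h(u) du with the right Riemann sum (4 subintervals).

Δu = 1.
Sum = 1·[130 + 206.5 + 307 + 434.5] = 1078.

1078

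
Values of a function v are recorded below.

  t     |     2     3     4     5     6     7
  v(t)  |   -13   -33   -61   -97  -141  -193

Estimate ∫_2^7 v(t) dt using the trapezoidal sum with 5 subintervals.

Δt = 1.
T_5 = (1/2)·[(-13) + 2·(-33) + 2·(-61) + 2·(-97) + 2·(-141) + (-193)] = -435.

-435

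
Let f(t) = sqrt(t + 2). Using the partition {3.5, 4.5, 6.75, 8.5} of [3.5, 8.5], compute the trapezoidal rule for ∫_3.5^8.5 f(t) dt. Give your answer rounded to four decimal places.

14.0670

Subinterval widths: 1, 2.25, 1.75.
f(3.5) ≈ 2.3452, f(4.5) ≈ 2.5495, f(6.75) ≈ 2.9580, f(8.5) ≈ 3.2404.
On each subinterval the trapezoid contributes (Δt_i/2)·[f(t_{i-1}) + f(t_i)].
Sum ≈ 14.0670.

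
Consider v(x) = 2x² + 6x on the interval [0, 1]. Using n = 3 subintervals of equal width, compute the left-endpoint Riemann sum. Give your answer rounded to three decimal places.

Δx = (1 − 0)/3 = 1/3.
Left endpoints: 0, 1/3, 2/3.
v(0) = 0, v(1/3) = 20/9, v(2/3) = 44/9.
Sum = Δx · [v(0) + v(1/3) + v(2/3)].
Sum ≈ 2.370.

2.370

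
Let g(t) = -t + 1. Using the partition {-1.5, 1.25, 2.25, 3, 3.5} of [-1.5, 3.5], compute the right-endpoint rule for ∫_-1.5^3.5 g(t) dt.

-4.6875

Subinterval widths: 2.75, 1, 0.75, 0.5.
Right endpoints: 1.25, 2.25, 3, 3.5.
g(1.25) = -0.25, g(2.25) = -1.25, g(3) = -2, g(3.5) = -2.5.
Sum = Σ Δt_i · g(t_i).
Sum = -4.6875.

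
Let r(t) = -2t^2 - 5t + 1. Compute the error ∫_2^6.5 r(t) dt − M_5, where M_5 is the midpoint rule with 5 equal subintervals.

-0.6075

Exact integral: ∫_2^6.5 r(t) dt = -268.875.
M_5 = -268.2675.
Error = -268.875 − (-268.2675) = -0.6075.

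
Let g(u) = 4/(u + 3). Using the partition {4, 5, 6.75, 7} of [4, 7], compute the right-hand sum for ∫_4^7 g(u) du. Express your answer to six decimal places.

Subinterval widths: 1, 1.75, 0.25.
Right endpoints: 5, 6.75, 7.
g(5) = 0.5, g(6.75) = 16/39, g(7) = 0.4.
Sum = Σ Δu_i · g(u_i).
Sum ≈ 1.317949.

1.317949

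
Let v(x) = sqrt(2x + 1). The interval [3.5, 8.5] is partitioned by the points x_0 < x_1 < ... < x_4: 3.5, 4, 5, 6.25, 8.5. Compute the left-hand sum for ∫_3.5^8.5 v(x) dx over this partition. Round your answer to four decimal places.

16.8270

Subinterval widths: 0.5, 1, 1.25, 2.25.
Left endpoints: 3.5, 4, 5, 6.25.
v(3.5) ≈ 2.8284, v(4) ≈ 3.0000, v(5) ≈ 3.3166, v(6.25) ≈ 3.6742.
Sum = Σ Δx_i · v(x_i).
Sum ≈ 16.8270.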